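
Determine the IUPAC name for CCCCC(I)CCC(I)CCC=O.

The longest carbon chain that includes the –CHO group has 11 carbons, so the parent hydride is undecane.
An aldehyde (terminal –CHO) is the principal characteristic group, giving the suffix -al.
Choose the numbering such that the aldehyde carbon is C-1 by definition.
With this numbering: iodo groups at C-4 and C-7.
The name is 4,7-diiodoundecanal.

4,7-diiodoundecanal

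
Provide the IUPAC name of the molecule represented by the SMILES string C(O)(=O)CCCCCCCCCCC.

dodecanoic acid

Counting along the main chain through the –COOH group gives 12 carbons: the parent is dodecane.
The highest-priority functional group is a carboxylic acid (terminal –COOH), so the name ends in -oic acid.
Number the chain so that the carboxylic acid carbon is C-1 by definition.
Putting it together: dodecanoic acid.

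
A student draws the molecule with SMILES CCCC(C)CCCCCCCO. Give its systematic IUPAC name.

8-methylundecan-1-ol

The longest chain bearing the –OH group is 11 carbons long (undecane).
An alcohol (–OH) is the principal characteristic group, giving the suffix -ol.
Choose the numbering such that numbering from this end puts the hydroxyl group at C-1 rather than C-11.
With this numbering: the hydroxyl at C-1; a methyl group at C-8.
Putting it together: 8-methylundecan-1-ol.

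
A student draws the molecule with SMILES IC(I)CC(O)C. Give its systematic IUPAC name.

4,4-diiodobutan-2-ol

The longest carbon chain that includes the –OH group has 4 carbons, so the parent hydride is butane.
The highest-priority functional group is an alcohol (–OH), so the name ends in -ol.
Choose the numbering such that numbering from this end puts the hydroxyl group at C-2 rather than C-3.
With this numbering: the hydroxyl at C-2; two iodo groups at C-4.
Putting it together: 4,4-diiodobutan-2-ol.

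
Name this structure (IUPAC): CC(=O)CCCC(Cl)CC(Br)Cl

8-bromo-6,8-dichlorooctan-2-one

The longest carbon chain that includes the carbonyl has 8 carbons, so the parent hydride is octane.
The principal characteristic group is a ketone (C=O on an internal carbon), named with the suffix -one.
Choose the numbering such that numbering from this end puts the carbonyl group at C-2 rather than C-7.
With this numbering: the carbonyl at C-2; a bromo group at C-8; chloro groups at C-6 and C-8.
The substituents are ordered alphabetically, ignoring any di-/tri- multipliers.
The name is 8-bromo-6,8-dichlorooctan-2-one.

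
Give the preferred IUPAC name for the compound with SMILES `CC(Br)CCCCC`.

2-bromoheptane

The parent chain contains 7 carbons (heptane).
Number the chain so that the substituent locant set {2} is lower than {6} at the first point of difference.
This places a bromo group at C-2.
The name is 2-bromoheptane.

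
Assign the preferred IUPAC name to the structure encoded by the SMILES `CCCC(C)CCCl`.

1-chloro-3-methylhexane

The longest carbon chain is 6 atoms: the parent is hexane.
Number the chain so that the substituent locant set {1,3} is lower than {4,6} at the first point of difference.
With this numbering: a chloro group at C-1; a methyl group at C-3.
Prefixes are listed alphabetically: chloro, methyl.
The name is 1-chloro-3-methylhexane.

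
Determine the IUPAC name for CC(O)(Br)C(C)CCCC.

2-bromo-3-methylheptan-2-ol

The longest chain bearing the –OH group is 7 carbons long (heptane).
An alcohol (–OH) is the principal characteristic group, giving the suffix -ol.
The numbering direction is chosen so that numbering from this end puts the hydroxyl group at C-2 rather than C-6.
With this numbering: the hydroxyl at C-2; a bromo group at C-2; a methyl group at C-3.
Substituent prefixes are cited in alphabetical order (multiplying prefixes like di-/tri- are ignored for ordering).
The name is 2-bromo-3-methylheptan-2-ol.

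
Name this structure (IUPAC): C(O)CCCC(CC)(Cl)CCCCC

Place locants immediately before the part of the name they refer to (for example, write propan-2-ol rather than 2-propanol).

The longest chain bearing the –OH group is 10 carbons long (decane).
The highest-priority functional group is an alcohol (–OH), so the name ends in -ol.
Choose the numbering such that numbering from this end puts the hydroxyl group at C-1 rather than C-10.
This places the hydroxyl at C-1; a chloro group at C-5; an ethyl group at C-5.
Prefixes are listed alphabetically: chloro, ethyl.
Assembling the pieces gives 5-chloro-5-ethyldecan-1-ol.

5-chloro-5-ethyldecan-1-ol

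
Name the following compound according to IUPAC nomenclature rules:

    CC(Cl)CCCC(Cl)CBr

1-bromo-2,6-dichloroheptane

The longest carbon chain is 7 atoms: the parent is heptane.
Number the chain so that the substituent locant set {1,2,6} is lower than {2,6,7} at the first point of difference.
That gives a bromo group at C-1; chloro groups at C-2 and C-6.
The substituents are ordered alphabetically, ignoring any di-/tri- multipliers.
The name is 1-bromo-2,6-dichloroheptane.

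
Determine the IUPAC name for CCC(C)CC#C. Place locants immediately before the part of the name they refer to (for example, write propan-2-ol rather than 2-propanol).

The longest carbon chain that includes the multiple bond has 6 carbons, so the parent hydride is hexane.
There is one C≡C triple bond, indicated by the ending -yne.
Choose the numbering such that numbering from this end puts the triple bond at C-1 rather than C-5.
That gives the triple bond between C-1 and C-2; a methyl group at C-4.
Putting it together: 4-methylhex-1-yne.

4-methylhex-1-yne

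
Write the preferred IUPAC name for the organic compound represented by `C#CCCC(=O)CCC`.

The longest chain bearing the carbonyl and the multiple bond is 8 carbons long (octane).
The highest-priority functional group is a ketone (C=O on an internal carbon), so the name ends in -one.
There is one C≡C triple bond, indicated by the ending -yne.
Choose the numbering such that numbering from this end puts the carbonyl group at C-4 rather than C-5.
That gives the carbonyl at C-4; the triple bond between C-7 and C-8.
Assembling the pieces gives oct-7-yn-4-one.

oct-7-yn-4-one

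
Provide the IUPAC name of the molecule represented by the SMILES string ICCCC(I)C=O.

2,5-diiodopentanal

The longest chain bearing the –CHO group is 5 carbons long (pentane).
The principal characteristic group is an aldehyde (terminal –CHO), named with the suffix -al.
The numbering direction is chosen so that the aldehyde carbon is C-1 by definition.
With this numbering: iodo groups at C-2 and C-5.
Assembling the pieces gives 2,5-diiodopentanal.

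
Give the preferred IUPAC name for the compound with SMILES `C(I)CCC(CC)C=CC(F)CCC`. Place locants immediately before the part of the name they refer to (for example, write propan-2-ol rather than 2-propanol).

The longest chain bearing the multiple bond is 10 carbons long (decane).
There is one C=C double bond, indicated by the ending -ene.
Choose the numbering such that the substituent locant set {1,4,7} is lower than {4,7,10} at the first point of difference.
That gives the double bond between C-5 and C-6; an ethyl group at C-4; a fluoro group at C-7; an iodo group at C-1.
The substituents are ordered alphabetically, ignoring any di-/tri- multipliers.
Putting it together: 4-ethyl-7-fluoro-1-iododec-5-ene.

4-ethyl-7-fluoro-1-iododec-5-ene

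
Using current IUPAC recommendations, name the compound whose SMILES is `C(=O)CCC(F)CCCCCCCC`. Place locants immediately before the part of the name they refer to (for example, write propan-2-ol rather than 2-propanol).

4-fluorododecanal

The longest carbon chain that includes the –CHO group has 12 carbons, so the parent hydride is dodecane.
An aldehyde (terminal –CHO) is the principal characteristic group, giving the suffix -al.
Choose the numbering such that the aldehyde carbon is C-1 by definition.
That gives a fluoro group at C-4.
Assembling the pieces gives 4-fluorododecanal.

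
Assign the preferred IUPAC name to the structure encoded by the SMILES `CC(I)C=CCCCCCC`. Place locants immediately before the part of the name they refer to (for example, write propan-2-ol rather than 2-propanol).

2-iododec-3-ene

The longest chain bearing the multiple bond is 10 carbons long (decane).
There is one C=C double bond, indicated by the ending -ene.
The numbering direction is chosen so that numbering from this end puts the double bond at C-3 rather than C-7.
That gives the double bond between C-3 and C-4; an iodo group at C-2.
Assembling the pieces gives 2-iododec-3-ene.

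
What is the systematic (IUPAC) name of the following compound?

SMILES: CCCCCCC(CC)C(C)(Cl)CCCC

5-chloro-6-ethyl-5-methyldodecane

The longest continuous carbon chain has 12 atoms, so the parent hydride is dodecane.
Choose the numbering such that the substituent locant set {5,5,6} is lower than {7,8,8} at the first point of difference.
This places a chloro group at C-5; an ethyl group at C-6; a methyl group at C-5.
Prefixes are listed alphabetically: chloro, ethyl, methyl.
Putting it together: 5-chloro-6-ethyl-5-methyldodecane.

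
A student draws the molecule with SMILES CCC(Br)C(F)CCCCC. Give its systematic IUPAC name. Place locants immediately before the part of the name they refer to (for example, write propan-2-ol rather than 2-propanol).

3-bromo-4-fluorononane

The parent chain contains 9 carbons (nonane).
Number the chain so that the substituent locant set {3,4} is lower than {6,7} at the first point of difference.
This places a bromo group at C-3; a fluoro group at C-4.
The substituents are ordered alphabetically, ignoring any di-/tri- multipliers.
Putting it together: 3-bromo-4-fluorononane.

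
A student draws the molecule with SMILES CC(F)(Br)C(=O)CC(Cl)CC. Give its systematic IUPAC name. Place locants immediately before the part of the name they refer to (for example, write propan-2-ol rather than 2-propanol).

Counting along the main chain through the carbonyl gives 7 carbons: the parent is heptane.
The highest-priority functional group is a ketone (C=O on an internal carbon), so the name ends in -one.
Choose the numbering such that numbering from this end puts the carbonyl group at C-3 rather than C-5.
This places the carbonyl at C-3; a bromo group at C-2; a chloro group at C-5; a fluoro group at C-2.
The substituents are ordered alphabetically, ignoring any di-/tri- multipliers.
The name is 2-bromo-5-chloro-2-fluoroheptan-3-one.

2-bromo-5-chloro-2-fluoroheptan-3-one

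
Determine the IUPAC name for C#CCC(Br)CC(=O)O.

3-bromohex-5-ynoic acid

The longest chain bearing the –COOH group and the multiple bond is 6 carbons long (hexane).
The highest-priority functional group is a carboxylic acid (terminal –COOH), so the name ends in -oic acid.
There is one C≡C triple bond, indicated by the ending -yne.
The numbering direction is chosen so that the carboxylic acid carbon is C-1 by definition.
This places the triple bond between C-5 and C-6; a bromo group at C-3.
Putting it together: 3-bromohex-5-ynoic acid.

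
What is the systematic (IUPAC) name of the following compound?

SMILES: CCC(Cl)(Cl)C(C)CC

The longest continuous carbon chain has 6 atoms, so the parent hydride is hexane.
Choose the numbering such that the substituent locant set {3,3,4} is lower than {3,4,4} at the first point of difference.
This places two chloro groups at C-3; a methyl group at C-4.
The substituents are ordered alphabetically, ignoring any di-/tri- multipliers.
Putting it together: 3,3-dichloro-4-methylhexane.

3,3-dichloro-4-methylhexane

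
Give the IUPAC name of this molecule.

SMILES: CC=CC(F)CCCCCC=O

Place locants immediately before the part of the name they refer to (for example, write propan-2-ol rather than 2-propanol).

Counting along the main chain through the –CHO group and the multiple bond gives 10 carbons: the parent is decane.
The highest-priority functional group is an aldehyde (terminal –CHO), so the name ends in -al.
The chain contains a C=C double bond, so the unsaturation ending is -ene.
The numbering direction is chosen so that the aldehyde carbon is C-1 by definition.
That gives the double bond between C-8 and C-9; a fluoro group at C-7.
The name is 7-fluorodec-8-enal.

7-fluorodec-8-enal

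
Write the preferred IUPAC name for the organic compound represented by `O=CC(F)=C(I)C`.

2-fluoro-3-iodobut-2-enal

Counting along the main chain through the –CHO group and the multiple bond gives 4 carbons: the parent is butane.
The principal characteristic group is an aldehyde (terminal –CHO), named with the suffix -al.
There is one C=C double bond, indicated by the ending -ene.
The numbering direction is chosen so that the aldehyde carbon is C-1 by definition.
This places the double bond between C-2 and C-3; a fluoro group at C-2; an iodo group at C-3.
The substituents are ordered alphabetically, ignoring any di-/tri- multipliers.
The name is 2-fluoro-3-iodobut-2-enal.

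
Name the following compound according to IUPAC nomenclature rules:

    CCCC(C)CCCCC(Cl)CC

3-chloro-8-methylundecane

The longest continuous carbon chain has 11 atoms, so the parent hydride is undecane.
Number the chain so that the substituent locant set {3,8} is lower than {4,9} at the first point of difference.
This places a chloro group at C-3; a methyl group at C-8.
Substituent prefixes are cited in alphabetical order (multiplying prefixes like di-/tri- are ignored for ordering).
Putting it together: 3-chloro-8-methylundecane.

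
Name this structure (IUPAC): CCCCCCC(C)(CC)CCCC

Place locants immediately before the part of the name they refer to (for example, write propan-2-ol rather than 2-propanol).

5-ethyl-5-methylundecane

The longest carbon chain is 11 atoms: the parent is undecane.
Choose the numbering such that the substituent locant set {5,5} is lower than {7,7} at the first point of difference.
With this numbering: an ethyl group at C-5; a methyl group at C-5.
Substituent prefixes are cited in alphabetical order (multiplying prefixes like di-/tri- are ignored for ordering).
The name is 5-ethyl-5-methylundecane.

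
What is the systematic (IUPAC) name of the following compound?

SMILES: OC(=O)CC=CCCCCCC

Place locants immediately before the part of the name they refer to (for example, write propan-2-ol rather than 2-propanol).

dec-3-enoic acid

Counting along the main chain through the –COOH group and the multiple bond gives 10 carbons: the parent is decane.
The principal characteristic group is a carboxylic acid (terminal –COOH), named with the suffix -oic acid.
A C=C double bond in the chain gives the infix -ene-.
Number the chain so that the carboxylic acid carbon is C-1 by definition.
That gives the double bond between C-3 and C-4.
Assembling the pieces gives dec-3-enoic acid.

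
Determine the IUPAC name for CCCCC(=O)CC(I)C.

2-iodooctan-4-one

Counting along the main chain through the carbonyl gives 8 carbons: the parent is octane.
The highest-priority functional group is a ketone (C=O on an internal carbon), so the name ends in -one.
Number the chain so that numbering from this end puts the carbonyl group at C-4 rather than C-5.
This places the carbonyl at C-4; an iodo group at C-2.
The name is 2-iodooctan-4-one.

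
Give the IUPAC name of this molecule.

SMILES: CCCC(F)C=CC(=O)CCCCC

Counting along the main chain through the carbonyl and the multiple bond gives 12 carbons: the parent is dodecane.
A ketone (C=O on an internal carbon) is the principal characteristic group, giving the suffix -one.
There is one C=C double bond, indicated by the ending -ene.
The numbering direction is chosen so that numbering from this end puts the carbonyl group at C-6 rather than C-7.
With this numbering: the carbonyl at C-6; the double bond between C-7 and C-8; a fluoro group at C-9.
The name is 9-fluorododec-7-en-6-one.

9-fluorododec-7-en-6-one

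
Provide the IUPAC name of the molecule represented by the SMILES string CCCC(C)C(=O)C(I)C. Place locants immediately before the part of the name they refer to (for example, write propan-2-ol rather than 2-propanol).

2-iodo-4-methylheptan-3-one

The longest carbon chain that includes the carbonyl has 7 carbons, so the parent hydride is heptane.
A ketone (C=O on an internal carbon) is the principal characteristic group, giving the suffix -one.
Number the chain so that numbering from this end puts the carbonyl group at C-3 rather than C-5.
With this numbering: the carbonyl at C-3; an iodo group at C-2; a methyl group at C-4.
Substituent prefixes are cited in alphabetical order (multiplying prefixes like di-/tri- are ignored for ordering).
Assembling the pieces gives 2-iodo-4-methylheptan-3-one.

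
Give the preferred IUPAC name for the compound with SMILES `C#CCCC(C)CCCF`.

The longest carbon chain that includes the multiple bond has 8 carbons, so the parent hydride is octane.
A C≡C triple bond in the chain gives the infix -yne-.
The numbering direction is chosen so that numbering from this end puts the triple bond at C-1 rather than C-7.
With this numbering: the triple bond between C-1 and C-2; a fluoro group at C-8; a methyl group at C-5.
Prefixes are listed alphabetically: fluoro, methyl.
The name is 8-fluoro-5-methyloct-1-yne.

8-fluoro-5-methyloct-1-yne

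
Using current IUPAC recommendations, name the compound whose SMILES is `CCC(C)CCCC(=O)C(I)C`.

The longest carbon chain that includes the carbonyl has 9 carbons, so the parent hydride is nonane.
The highest-priority functional group is a ketone (C=O on an internal carbon), so the name ends in -one.
Choose the numbering such that numbering from this end puts the carbonyl group at C-3 rather than C-7.
This places the carbonyl at C-3; an iodo group at C-2; a methyl group at C-7.
The substituents are ordered alphabetically, ignoring any di-/tri- multipliers.
Putting it together: 2-iodo-7-methylnonan-3-one.

2-iodo-7-methylnonan-3-one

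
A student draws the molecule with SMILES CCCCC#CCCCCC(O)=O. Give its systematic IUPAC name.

undec-6-ynoic acid

The longest carbon chain that includes the –COOH group and the multiple bond has 11 carbons, so the parent hydride is undecane.
The principal characteristic group is a carboxylic acid (terminal –COOH), named with the suffix -oic acid.
The chain contains a C≡C triple bond, so the unsaturation ending is -yne.
Number the chain so that the carboxylic acid carbon is C-1 by definition.
That gives the triple bond between C-6 and C-7.
The name is undec-6-ynoic acid.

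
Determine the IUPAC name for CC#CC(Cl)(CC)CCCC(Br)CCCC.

Counting along the main chain through the multiple bond gives 12 carbons: the parent is dodecane.
The chain contains a C≡C triple bond, so the unsaturation ending is -yne.
The numbering direction is chosen so that numbering from this end puts the triple bond at C-2 rather than C-10.
This places the triple bond between C-2 and C-3; a bromo group at C-8; a chloro group at C-4; an ethyl group at C-4.
Prefixes are listed alphabetically: bromo, chloro, ethyl.
The name is 8-bromo-4-chloro-4-ethyldodec-2-yne.

8-bromo-4-chloro-4-ethyldodec-2-yne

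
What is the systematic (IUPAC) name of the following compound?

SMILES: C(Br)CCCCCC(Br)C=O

The longest carbon chain that includes the –CHO group has 8 carbons, so the parent hydride is octane.
The principal characteristic group is an aldehyde (terminal –CHO), named with the suffix -al.
Number the chain so that the aldehyde carbon is C-1 by definition.
That gives bromo groups at C-2 and C-8.
Assembling the pieces gives 2,8-dibromooctanal.

2,8-dibromooctanal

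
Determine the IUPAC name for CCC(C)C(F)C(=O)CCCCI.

6-fluoro-1-iodo-7-methylnonan-5-one

The longest chain bearing the carbonyl is 9 carbons long (nonane).
The principal characteristic group is a ketone (C=O on an internal carbon), named with the suffix -one.
Choose the numbering such that the substituent locant set {1,6,7} is lower than {3,4,9} at the first point of difference.
With this numbering: the carbonyl at C-5; a fluoro group at C-6; an iodo group at C-1; a methyl group at C-7.
The substituents are ordered alphabetically, ignoring any di-/tri- multipliers.
Putting it together: 6-fluoro-1-iodo-7-methylnonan-5-one.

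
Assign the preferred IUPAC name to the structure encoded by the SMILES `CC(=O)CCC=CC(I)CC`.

7-iodonon-5-en-2-one

The longest chain bearing the carbonyl and the multiple bond is 9 carbons long (nonane).
The principal characteristic group is a ketone (C=O on an internal carbon), named with the suffix -one.
A C=C double bond in the chain gives the infix -ene-.
Number the chain so that numbering from this end puts the carbonyl group at C-2 rather than C-8.
This places the carbonyl at C-2; the double bond between C-5 and C-6; an iodo group at C-7.
Assembling the pieces gives 7-iodonon-5-en-2-one.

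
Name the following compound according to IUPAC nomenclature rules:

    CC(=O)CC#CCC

The longest carbon chain that includes the carbonyl and the multiple bond has 7 carbons, so the parent hydride is heptane.
The highest-priority functional group is a ketone (C=O on an internal carbon), so the name ends in -one.
A C≡C triple bond in the chain gives the infix -yne-.
Number the chain so that numbering from this end puts the carbonyl group at C-2 rather than C-6.
That gives the carbonyl at C-2; the triple bond between C-4 and C-5.
Assembling the pieces gives hept-4-yn-2-one.

hept-4-yn-2-one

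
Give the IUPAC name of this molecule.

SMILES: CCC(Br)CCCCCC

The parent chain contains 9 carbons (nonane).
The numbering direction is chosen so that the substituent locant set {3} is lower than {7} at the first point of difference.
That gives a bromo group at C-3.
The name is 3-bromononane.

3-bromononane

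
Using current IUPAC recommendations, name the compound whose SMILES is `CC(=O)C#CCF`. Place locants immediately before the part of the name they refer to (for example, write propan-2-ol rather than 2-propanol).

Counting along the main chain through the carbonyl and the multiple bond gives 5 carbons: the parent is pentane.
The principal characteristic group is a ketone (C=O on an internal carbon), named with the suffix -one.
The chain contains a C≡C triple bond, so the unsaturation ending is -yne.
Number the chain so that numbering from this end puts the carbonyl group at C-2 rather than C-4.
With this numbering: the carbonyl at C-2; the triple bond between C-3 and C-4; a fluoro group at C-5.
The name is 5-fluoropent-3-yn-2-one.

5-fluoropent-3-yn-2-one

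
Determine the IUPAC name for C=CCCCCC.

The longest chain bearing the multiple bond is 7 carbons long (heptane).
A C=C double bond in the chain gives the infix -ene-.
Choose the numbering such that numbering from this end puts the double bond at C-1 rather than C-6.
With this numbering: the double bond between C-1 and C-2.
Putting it together: hept-1-ene.

hept-1-ene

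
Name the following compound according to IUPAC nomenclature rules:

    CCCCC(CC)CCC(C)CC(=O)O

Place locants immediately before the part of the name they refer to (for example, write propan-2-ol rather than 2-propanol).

6-ethyl-3-methyldecanoic acid

The longest carbon chain that includes the –COOH group has 10 carbons, so the parent hydride is decane.
A carboxylic acid (terminal –COOH) is the principal characteristic group, giving the suffix -oic acid.
Choose the numbering such that the carboxylic acid carbon is C-1 by definition.
That gives an ethyl group at C-6; a methyl group at C-3.
Prefixes are listed alphabetically: ethyl, methyl.
Putting it together: 6-ethyl-3-methyldecanoic acid.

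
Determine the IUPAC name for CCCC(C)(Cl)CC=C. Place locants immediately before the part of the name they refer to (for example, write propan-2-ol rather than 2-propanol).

4-chloro-4-methylhept-1-ene

The longest carbon chain that includes the multiple bond has 7 carbons, so the parent hydride is heptane.
A C=C double bond in the chain gives the infix -ene-.
Number the chain so that numbering from this end puts the double bond at C-1 rather than C-6.
That gives the double bond between C-1 and C-2; a chloro group at C-4; a methyl group at C-4.
The substituents are ordered alphabetically, ignoring any di-/tri- multipliers.
Assembling the pieces gives 4-chloro-4-methylhept-1-ene.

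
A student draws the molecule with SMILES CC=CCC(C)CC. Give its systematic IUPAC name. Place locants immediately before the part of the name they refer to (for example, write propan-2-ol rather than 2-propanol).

The longest carbon chain that includes the multiple bond has 7 carbons, so the parent hydride is heptane.
There is one C=C double bond, indicated by the ending -ene.
Choose the numbering such that numbering from this end puts the double bond at C-2 rather than C-5.
With this numbering: the double bond between C-2 and C-3; a methyl group at C-5.
Putting it together: 5-methylhept-2-ene.

5-methylhept-2-ene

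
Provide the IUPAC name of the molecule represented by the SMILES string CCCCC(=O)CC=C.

oct-1-en-4-one

Counting along the main chain through the carbonyl and the multiple bond gives 8 carbons: the parent is octane.
The principal characteristic group is a ketone (C=O on an internal carbon), named with the suffix -one.
There is one C=C double bond, indicated by the ending -ene.
The numbering direction is chosen so that numbering from this end puts the carbonyl group at C-4 rather than C-5.
That gives the carbonyl at C-4; the double bond between C-1 and C-2.
Putting it together: oct-1-en-4-one.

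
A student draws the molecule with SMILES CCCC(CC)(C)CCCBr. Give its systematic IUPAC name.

1-bromo-4-ethyl-4-methylheptane

The longest continuous carbon chain has 7 atoms, so the parent hydride is heptane.
The numbering direction is chosen so that the substituent locant set {1,4,4} is lower than {4,4,7} at the first point of difference.
With this numbering: a bromo group at C-1; an ethyl group at C-4; a methyl group at C-4.
The substituents are ordered alphabetically, ignoring any di-/tri- multipliers.
Assembling the pieces gives 1-bromo-4-ethyl-4-methylheptane.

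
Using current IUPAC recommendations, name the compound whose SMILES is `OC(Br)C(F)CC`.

1-bromo-2-fluorobutan-1-ol

The longest chain bearing the –OH group is 4 carbons long (butane).
The highest-priority functional group is an alcohol (–OH), so the name ends in -ol.
The numbering direction is chosen so that numbering from this end puts the hydroxyl group at C-1 rather than C-4.
That gives the hydroxyl at C-1; a bromo group at C-1; a fluoro group at C-2.
Substituent prefixes are cited in alphabetical order (multiplying prefixes like di-/tri- are ignored for ordering).
The name is 1-bromo-2-fluorobutan-1-ol.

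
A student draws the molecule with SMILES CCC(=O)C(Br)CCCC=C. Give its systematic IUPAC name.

Counting along the main chain through the carbonyl and the multiple bond gives 9 carbons: the parent is nonane.
The principal characteristic group is a ketone (C=O on an internal carbon), named with the suffix -one.
There is one C=C double bond, indicated by the ending -ene.
The numbering direction is chosen so that numbering from this end puts the carbonyl group at C-3 rather than C-7.
This places the carbonyl at C-3; the double bond between C-8 and C-9; a bromo group at C-4.
The name is 4-bromonon-8-en-3-one.

4-bromonon-8-en-3-one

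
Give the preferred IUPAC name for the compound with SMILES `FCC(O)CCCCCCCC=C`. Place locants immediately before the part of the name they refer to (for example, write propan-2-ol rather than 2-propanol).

Counting along the main chain through the –OH group and the multiple bond gives 11 carbons: the parent is undecane.
An alcohol (–OH) is the principal characteristic group, giving the suffix -ol.
The chain contains a C=C double bond, so the unsaturation ending is -ene.
Choose the numbering such that numbering from this end puts the hydroxyl group at C-2 rather than C-10.
That gives the hydroxyl at C-2; the double bond between C-10 and C-11; a fluoro group at C-1.
The name is 1-fluoroundec-10-en-2-ol.

1-fluoroundec-10-en-2-ol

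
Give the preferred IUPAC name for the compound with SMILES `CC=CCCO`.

pent-3-en-1-ol

Counting along the main chain through the –OH group and the multiple bond gives 5 carbons: the parent is pentane.
The principal characteristic group is an alcohol (–OH), named with the suffix -ol.
There is one C=C double bond, indicated by the ending -ene.
Choose the numbering such that numbering from this end puts the hydroxyl group at C-1 rather than C-5.
That gives the hydroxyl at C-1; the double bond between C-3 and C-4.
The name is pent-3-en-1-ol.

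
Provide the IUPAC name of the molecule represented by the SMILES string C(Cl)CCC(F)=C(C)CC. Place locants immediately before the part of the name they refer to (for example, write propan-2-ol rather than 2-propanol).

Counting along the main chain through the multiple bond gives 7 carbons: the parent is heptane.
The chain contains a C=C double bond, so the unsaturation ending is -ene.
The numbering direction is chosen so that numbering from this end puts the double bond at C-3 rather than C-4.
This places the double bond between C-3 and C-4; a chloro group at C-7; a fluoro group at C-4; a methyl group at C-3.
Prefixes are listed alphabetically: chloro, fluoro, methyl.
The name is 7-chloro-4-fluoro-3-methylhept-3-ene.

7-chloro-4-fluoro-3-methylhept-3-ene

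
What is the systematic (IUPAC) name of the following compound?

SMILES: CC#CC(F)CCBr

Counting along the main chain through the multiple bond gives 6 carbons: the parent is hexane.
The chain contains a C≡C triple bond, so the unsaturation ending is -yne.
Choose the numbering such that numbering from this end puts the triple bond at C-2 rather than C-4.
This places the triple bond between C-2 and C-3; a bromo group at C-6; a fluoro group at C-4.
Substituent prefixes are cited in alphabetical order (multiplying prefixes like di-/tri- are ignored for ordering).
Putting it together: 6-bromo-4-fluorohex-2-yne.

6-bromo-4-fluorohex-2-yne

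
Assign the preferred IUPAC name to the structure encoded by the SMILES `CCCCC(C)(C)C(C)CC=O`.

The longest chain bearing the –CHO group is 8 carbons long (octane).
An aldehyde (terminal –CHO) is the principal characteristic group, giving the suffix -al.
Number the chain so that the aldehyde carbon is C-1 by definition.
This places methyl groups at C-3 and C-4 (×2).
The name is 3,4,4-trimethyloctanal.

3,4,4-trimethyloctanal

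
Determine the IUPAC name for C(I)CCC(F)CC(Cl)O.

The longest chain bearing the –OH group is 6 carbons long (hexane).
An alcohol (–OH) is the principal characteristic group, giving the suffix -ol.
Number the chain so that numbering from this end puts the hydroxyl group at C-1 rather than C-6.
That gives the hydroxyl at C-1; a chloro group at C-1; a fluoro group at C-3; an iodo group at C-6.
Substituent prefixes are cited in alphabetical order (multiplying prefixes like di-/tri- are ignored for ordering).
The name is 1-chloro-3-fluoro-6-iodohexan-1-ol.

1-chloro-3-fluoro-6-iodohexan-1-ol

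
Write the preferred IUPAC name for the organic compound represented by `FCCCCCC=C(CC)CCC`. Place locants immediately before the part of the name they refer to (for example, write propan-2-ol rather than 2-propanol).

The longest carbon chain that includes the multiple bond has 10 carbons, so the parent hydride is decane.
A C=C double bond in the chain gives the infix -ene-.
Number the chain so that numbering from this end puts the double bond at C-4 rather than C-6.
That gives the double bond between C-4 and C-5; an ethyl group at C-4; a fluoro group at C-10.
Prefixes are listed alphabetically: ethyl, fluoro.
Putting it together: 4-ethyl-10-fluorodec-4-ene.

4-ethyl-10-fluorodec-4-ene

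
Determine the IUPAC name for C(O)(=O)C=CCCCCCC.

non-2-enoic acid

Counting along the main chain through the –COOH group and the multiple bond gives 9 carbons: the parent is nonane.
The highest-priority functional group is a carboxylic acid (terminal –COOH), so the name ends in -oic acid.
There is one C=C double bond, indicated by the ending -ene.
The numbering direction is chosen so that the carboxylic acid carbon is C-1 by definition.
With this numbering: the double bond between C-2 and C-3.
Putting it together: non-2-enoic acid.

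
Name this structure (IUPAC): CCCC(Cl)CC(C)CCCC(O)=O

Counting along the main chain through the –COOH group gives 10 carbons: the parent is decane.
The highest-priority functional group is a carboxylic acid (terminal –COOH), so the name ends in -oic acid.
The numbering direction is chosen so that the carboxylic acid carbon is C-1 by definition.
This places a chloro group at C-7; a methyl group at C-5.
The substituents are ordered alphabetically, ignoring any di-/tri- multipliers.
The name is 7-chloro-5-methyldecanoic acid.

7-chloro-5-methyldecanoic acid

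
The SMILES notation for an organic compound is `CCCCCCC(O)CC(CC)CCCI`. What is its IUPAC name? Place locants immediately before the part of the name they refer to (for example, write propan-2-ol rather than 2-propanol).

4-ethyl-1-iodododecan-6-ol

Counting along the main chain through the –OH group gives 12 carbons: the parent is dodecane.
An alcohol (–OH) is the principal characteristic group, giving the suffix -ol.
Number the chain so that numbering from this end puts the hydroxyl group at C-6 rather than C-7.
This places the hydroxyl at C-6; an ethyl group at C-4; an iodo group at C-1.
Prefixes are listed alphabetically: ethyl, iodo.
The name is 4-ethyl-1-iodododecan-6-ol.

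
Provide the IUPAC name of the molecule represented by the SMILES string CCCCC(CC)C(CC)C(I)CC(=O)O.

4,5-diethyl-3-iodononanoic acid

Counting along the main chain through the –COOH group gives 9 carbons: the parent is nonane.
The principal characteristic group is a carboxylic acid (terminal –COOH), named with the suffix -oic acid.
Number the chain so that the carboxylic acid carbon is C-1 by definition.
This places ethyl groups at C-4 and C-5; an iodo group at C-3.
Substituent prefixes are cited in alphabetical order (multiplying prefixes like di-/tri- are ignored for ordering).
Putting it together: 4,5-diethyl-3-iodononanoic acid.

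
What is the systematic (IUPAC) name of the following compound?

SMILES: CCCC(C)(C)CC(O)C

4,4-dimethylheptan-2-ol

Counting along the main chain through the –OH group gives 7 carbons: the parent is heptane.
The principal characteristic group is an alcohol (–OH), named with the suffix -ol.
Number the chain so that numbering from this end puts the hydroxyl group at C-2 rather than C-6.
That gives the hydroxyl at C-2; two methyl groups at C-4.
Assembling the pieces gives 4,4-dimethylheptan-2-ol.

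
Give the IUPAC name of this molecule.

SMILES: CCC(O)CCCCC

octan-3-ol

Counting along the main chain through the –OH group gives 8 carbons: the parent is octane.
An alcohol (–OH) is the principal characteristic group, giving the suffix -ol.
Choose the numbering such that numbering from this end puts the hydroxyl group at C-3 rather than C-6.
With this numbering: the hydroxyl at C-3.
The name is octan-3-ol.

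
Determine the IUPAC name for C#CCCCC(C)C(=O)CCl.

1-chloro-3-methyloct-7-yn-2-one

The longest carbon chain that includes the carbonyl and the multiple bond has 8 carbons, so the parent hydride is octane.
The highest-priority functional group is a ketone (C=O on an internal carbon), so the name ends in -one.
A C≡C triple bond in the chain gives the infix -yne-.
Number the chain so that numbering from this end puts the carbonyl group at C-2 rather than C-7.
With this numbering: the carbonyl at C-2; the triple bond between C-7 and C-8; a chloro group at C-1; a methyl group at C-3.
Substituent prefixes are cited in alphabetical order (multiplying prefixes like di-/tri- are ignored for ordering).
The name is 1-chloro-3-methyloct-7-yn-2-one.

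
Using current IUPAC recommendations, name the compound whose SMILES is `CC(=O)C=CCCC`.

Counting along the main chain through the carbonyl and the multiple bond gives 7 carbons: the parent is heptane.
A ketone (C=O on an internal carbon) is the principal characteristic group, giving the suffix -one.
There is one C=C double bond, indicated by the ending -ene.
Choose the numbering such that numbering from this end puts the carbonyl group at C-2 rather than C-6.
With this numbering: the carbonyl at C-2; the double bond between C-3 and C-4.
The name is hept-3-en-2-one.

hept-3-en-2-one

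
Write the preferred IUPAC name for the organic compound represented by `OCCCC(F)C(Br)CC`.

Counting along the main chain through the –OH group gives 7 carbons: the parent is heptane.
The highest-priority functional group is an alcohol (–OH), so the name ends in -ol.
Choose the numbering such that numbering from this end puts the hydroxyl group at C-1 rather than C-7.
This places the hydroxyl at C-1; a bromo group at C-5; a fluoro group at C-4.
Prefixes are listed alphabetically: bromo, fluoro.
The name is 5-bromo-4-fluoroheptan-1-ol.

5-bromo-4-fluoroheptan-1-ol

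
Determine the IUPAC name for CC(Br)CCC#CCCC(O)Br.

1,8-dibromonon-4-yn-1-ol

The longest chain bearing the –OH group and the multiple bond is 9 carbons long (nonane).
The principal characteristic group is an alcohol (–OH), named with the suffix -ol.
The chain contains a C≡C triple bond, so the unsaturation ending is -yne.
Number the chain so that numbering from this end puts the hydroxyl group at C-1 rather than C-9.
This places the hydroxyl at C-1; the triple bond between C-4 and C-5; bromo groups at C-1 and C-8.
Assembling the pieces gives 1,8-dibromonon-4-yn-1-ol.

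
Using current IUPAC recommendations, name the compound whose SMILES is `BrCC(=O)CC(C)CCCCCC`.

The longest chain bearing the carbonyl is 10 carbons long (decane).
A ketone (C=O on an internal carbon) is the principal characteristic group, giving the suffix -one.
Choose the numbering such that numbering from this end puts the carbonyl group at C-2 rather than C-9.
This places the carbonyl at C-2; a bromo group at C-1; a methyl group at C-4.
Substituent prefixes are cited in alphabetical order (multiplying prefixes like di-/tri- are ignored for ordering).
The name is 1-bromo-4-methyldecan-2-one.

1-bromo-4-methyldecan-2-one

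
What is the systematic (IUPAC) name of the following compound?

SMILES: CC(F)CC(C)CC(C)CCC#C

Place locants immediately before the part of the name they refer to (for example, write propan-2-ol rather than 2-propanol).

The longest chain bearing the multiple bond is 10 carbons long (decane).
There is one C≡C triple bond, indicated by the ending -yne.
The numbering direction is chosen so that numbering from this end puts the triple bond at C-1 rather than C-9.
With this numbering: the triple bond between C-1 and C-2; a fluoro group at C-9; methyl groups at C-5 and C-7.
Substituent prefixes are cited in alphabetical order (multiplying prefixes like di-/tri- are ignored for ordering).
Assembling the pieces gives 9-fluoro-5,7-dimethyldec-1-yne.

9-fluoro-5,7-dimethyldec-1-yne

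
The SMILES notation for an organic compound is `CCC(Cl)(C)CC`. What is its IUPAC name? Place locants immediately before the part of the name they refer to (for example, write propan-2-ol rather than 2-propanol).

3-chloro-3-methylpentane

The parent chain contains 5 carbons (pentane).
Numbering from either end gives identical locants here.
With this numbering: a chloro group at C-3; a methyl group at C-3.
Substituent prefixes are cited in alphabetical order (multiplying prefixes like di-/tri- are ignored for ordering).
Assembling the pieces gives 3-chloro-3-methylpentane.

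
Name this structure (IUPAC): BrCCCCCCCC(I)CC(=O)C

Counting along the main chain through the carbonyl gives 11 carbons: the parent is undecane.
The highest-priority functional group is a ketone (C=O on an internal carbon), so the name ends in -one.
The numbering direction is chosen so that numbering from this end puts the carbonyl group at C-2 rather than C-10.
This places the carbonyl at C-2; a bromo group at C-11; an iodo group at C-4.
The substituents are ordered alphabetically, ignoring any di-/tri- multipliers.
Assembling the pieces gives 11-bromo-4-iodoundecan-2-one.

11-bromo-4-iodoundecan-2-one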